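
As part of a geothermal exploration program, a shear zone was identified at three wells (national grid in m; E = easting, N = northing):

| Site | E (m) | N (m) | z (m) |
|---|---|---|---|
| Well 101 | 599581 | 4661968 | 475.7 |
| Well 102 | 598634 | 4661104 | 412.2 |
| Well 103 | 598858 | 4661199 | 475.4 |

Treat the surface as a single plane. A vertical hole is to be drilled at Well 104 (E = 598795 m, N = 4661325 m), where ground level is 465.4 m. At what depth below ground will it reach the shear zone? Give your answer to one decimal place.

75.1 m

Two edge vectors: Well 101→Well 102 = (-947, -864, -63.5), Well 101→Well 103 = (-723, -769, -0.3).
Normal n = (Well 101→Well 102) × (Well 101→Well 103) = (-48572.3, 45626.4, 103571).
So ∂z/∂E = −n_x/n_z = 0.468975872 and ∂z/∂N = −n_y/n_z = −0.440532582.
Intercept c from Well 101: 475.7 − 281189.02 + 2053748.80 = 1773035.48.
At (598795, 4661325): z_contact = 280820.41 − 2053465.54 + 1773035.48 = 390.35 m.
Depth below ground = 465.4 − 390.35 = 75.1 m.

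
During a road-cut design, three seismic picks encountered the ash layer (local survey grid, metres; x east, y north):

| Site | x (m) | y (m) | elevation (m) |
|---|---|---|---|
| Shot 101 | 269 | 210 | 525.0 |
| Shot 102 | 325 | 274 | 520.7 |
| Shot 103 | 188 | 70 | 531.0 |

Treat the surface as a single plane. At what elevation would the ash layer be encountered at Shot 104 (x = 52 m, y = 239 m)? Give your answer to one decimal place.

542.9 m

Two edge vectors: Shot 101→Shot 102 = (56, 64, -4.3), Shot 101→Shot 103 = (-81, -140, 6).
Normal n = (Shot 101→Shot 102) × (Shot 101→Shot 103) = (-218, 12.3, -2656).
So ∂z/∂x = −n_x/n_z = −0.08208 and ∂z/∂y = −n_y/n_z = 0.00463.
Intercept c from Shot 101: 525 + 22.08 − 0.97 = 546.11.
At (52, 239): z = −4.3 + 1.1 + 546.11 = 542.9 m.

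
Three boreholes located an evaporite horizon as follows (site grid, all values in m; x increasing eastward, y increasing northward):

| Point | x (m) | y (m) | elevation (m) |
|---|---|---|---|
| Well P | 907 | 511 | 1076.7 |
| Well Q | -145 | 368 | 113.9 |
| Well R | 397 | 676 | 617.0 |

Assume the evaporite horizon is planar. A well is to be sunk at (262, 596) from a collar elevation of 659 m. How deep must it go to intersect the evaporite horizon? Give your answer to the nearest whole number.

167 m

Let the plane be z = a·x + b·y + c.
Well Q−Well P: −1052a − 143b = −962.8;  Well R−Well P: −510a + 165b = −459.7.
Solving gives a = 0.91112, b = 0.03011.
Then c = 1076.7 − a·907 − b·511 = 234.93.
At (262, 596): z_contact = 238.7 + 17.9 + 234.93 = 491.6 m.
Depth below ground = 659 − 491.6 = 167 m.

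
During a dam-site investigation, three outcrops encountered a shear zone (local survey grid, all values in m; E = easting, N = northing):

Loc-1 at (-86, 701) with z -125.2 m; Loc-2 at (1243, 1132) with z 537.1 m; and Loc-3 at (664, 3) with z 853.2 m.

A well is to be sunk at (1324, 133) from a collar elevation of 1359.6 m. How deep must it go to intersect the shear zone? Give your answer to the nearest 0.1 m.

Two edge vectors: Loc-1→Loc-2 = (1329, 431, 662.3), Loc-1→Loc-3 = (750, -698, 978.4).
Normal n = (Loc-1→Loc-2) × (Loc-1→Loc-3) = (883975.8, -803568.6, -1250892).
So ∂z/∂E = −n_x/n_z = 0.706676 and ∂z/∂N = −n_y/n_z = −0.642396.
Intercept c from Loc-1: -125.2 + 60.77 + 450.32 = 385.89.
At (1324, 133): z_contact = 935.64 − 85.44 + 385.89 = 1236.09 m.
Depth below ground = 1359.6 − 1236.09 = 123.5 m.

123.5 m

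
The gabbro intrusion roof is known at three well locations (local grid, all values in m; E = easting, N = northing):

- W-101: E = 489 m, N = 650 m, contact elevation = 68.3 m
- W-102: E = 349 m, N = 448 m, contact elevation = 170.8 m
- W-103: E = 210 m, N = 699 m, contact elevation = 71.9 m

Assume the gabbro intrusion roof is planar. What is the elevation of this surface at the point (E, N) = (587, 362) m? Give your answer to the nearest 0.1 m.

187.4 m

Two edge vectors: W-101→W-102 = (-140, -202, 102.5), W-101→W-103 = (-279, 49, 3.6).
Normal n = (W-101→W-102) × (W-101→W-103) = (-5749.7, -28093.5, -63218).
So ∂z/∂E = −n_x/n_z = −0.09095 and ∂z/∂N = −n_y/n_z = −0.44439.
Intercept c from W-101: 68.3 + 44.47 + 288.85 = 401.63.
At (587, 362): z = −53.4 − 160.9 + 401.63 = 187.4 m.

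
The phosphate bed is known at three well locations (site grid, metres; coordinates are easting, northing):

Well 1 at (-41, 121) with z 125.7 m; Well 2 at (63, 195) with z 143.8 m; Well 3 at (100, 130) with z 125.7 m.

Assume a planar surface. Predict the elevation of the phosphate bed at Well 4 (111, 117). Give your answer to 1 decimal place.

122.0 m

Let the plane be z = a·easting + b·northing + c.
Well 2−Well 1: 104a + 74b = 18.1;  Well 3−Well 1: 141a + 9b = 0.
Solving gives a = −0.01715, b = 0.26870.
Then c = 125.7 − a·-41 − b·121 = 92.48.
At (111, 117): z = −1.9 + 31.4 + 92.48 = 122.0 m.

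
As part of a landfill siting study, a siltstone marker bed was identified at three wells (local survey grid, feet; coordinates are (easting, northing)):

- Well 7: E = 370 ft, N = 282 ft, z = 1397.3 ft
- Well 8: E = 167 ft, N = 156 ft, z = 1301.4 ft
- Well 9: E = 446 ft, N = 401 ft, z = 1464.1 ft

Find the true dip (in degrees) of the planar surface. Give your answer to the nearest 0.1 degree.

Two edge vectors: Well 7→Well 8 = (-203, -126, -95.9), Well 7→Well 9 = (76, 119, 66.8).
Normal n = (Well 7→Well 8) × (Well 7→Well 9) = (2995.3, 6272, -14581).
So ∂z/∂E = −n_x/n_z = 0.20542 and ∂z/∂N = −n_y/n_z = 0.43015.
Gradient magnitude |∇z| = √(a² + b²) = √(0.04220 + 0.18503) = 0.47668.
True dip = arctan(0.47668) = 25.5°, dipping toward SSW (azimuth ≈ 206°).

25.5°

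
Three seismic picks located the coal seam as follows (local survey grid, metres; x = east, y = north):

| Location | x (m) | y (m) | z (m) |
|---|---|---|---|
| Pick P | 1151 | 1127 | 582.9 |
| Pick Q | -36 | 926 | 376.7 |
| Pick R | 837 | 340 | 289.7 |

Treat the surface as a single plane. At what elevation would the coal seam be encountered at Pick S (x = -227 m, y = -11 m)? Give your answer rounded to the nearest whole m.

49 m

Two edge vectors: Pick P→Pick Q = (-1187, -201, -206.2), Pick P→Pick R = (-314, -787, -293.2).
Normal n = (Pick P→Pick Q) × (Pick P→Pick R) = (-103346.2, -283281.6, 871055).
So ∂z/∂x = −n_x/n_z = 0.11864 and ∂z/∂y = −n_y/n_z = 0.32522.
Intercept c from Pick P: 582.9 − 136.56 − 366.52 = 79.82.
At (-227, -11): z = −26.9 − 3.6 + 79.82 = 49.3 m.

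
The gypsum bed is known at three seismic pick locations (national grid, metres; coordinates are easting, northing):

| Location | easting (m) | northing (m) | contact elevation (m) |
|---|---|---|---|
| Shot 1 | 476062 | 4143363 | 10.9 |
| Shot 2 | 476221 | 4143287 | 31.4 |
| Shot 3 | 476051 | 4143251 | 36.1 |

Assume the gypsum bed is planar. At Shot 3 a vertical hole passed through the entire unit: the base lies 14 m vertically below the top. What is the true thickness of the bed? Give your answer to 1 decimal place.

13.6 m

Let the plane be z = a·easting + b·northing + c.
Shot 2−Shot 1: 159a − 76b = 20.5;  Shot 3−Shot 1: −11a − 112b = 25.2.
Solving gives a = 0.02042, b = −0.22701.
|∇z| = √(a²+b²) = 0.22792, so dip δ = arctan(0.22792) = 12.84°.
True thickness = vertical thickness × cos δ = 14 × cos 12.84° = 13.6 m.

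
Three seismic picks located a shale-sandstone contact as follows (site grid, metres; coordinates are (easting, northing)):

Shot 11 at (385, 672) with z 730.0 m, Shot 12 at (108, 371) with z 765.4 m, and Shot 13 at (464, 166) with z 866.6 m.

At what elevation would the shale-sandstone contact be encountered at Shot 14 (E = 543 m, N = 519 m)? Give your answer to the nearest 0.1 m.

Two edge vectors: Shot 11→Shot 12 = (-277, -301, 35.4), Shot 11→Shot 13 = (79, -506, 136.6).
Normal n = (Shot 11→Shot 12) × (Shot 11→Shot 13) = (-23204.2, 40634.8, 163941).
So ∂z/∂E = −n_x/n_z = 0.14154 and ∂z/∂N = −n_y/n_z = −0.24786.
Intercept c from Shot 11: 730 − 54.49 + 166.56 = 842.07.
At (543, 519): z = 76.9 − 128.6 + 842.07 = 790.3 m.

790.3 m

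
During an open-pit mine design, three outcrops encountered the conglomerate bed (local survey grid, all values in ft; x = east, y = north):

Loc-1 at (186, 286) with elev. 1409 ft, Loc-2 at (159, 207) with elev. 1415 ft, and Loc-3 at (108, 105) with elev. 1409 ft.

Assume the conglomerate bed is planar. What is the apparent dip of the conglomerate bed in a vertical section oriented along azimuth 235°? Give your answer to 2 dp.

25.97°

Two edge vectors: Loc-1→Loc-2 = (-27, -79, 6), Loc-1→Loc-3 = (-78, -181, 0).
Normal n = (Loc-1→Loc-2) × (Loc-1→Loc-3) = (1086, -468, -1275).
So ∂z/∂x = −n_x/n_z = 0.85176 and ∂z/∂y = −n_y/n_z = −0.36706.
Unit vector along 235° is (sin 235°, cos 235°) = (-0.8192, -0.5736).
Slope in that direction = a·(-0.8192) + b·(-0.5736) = −0.48719.
Apparent dip = arctan|0.48719| = 25.97° (true dip is 42.8°, so apparent ≤ true as expected).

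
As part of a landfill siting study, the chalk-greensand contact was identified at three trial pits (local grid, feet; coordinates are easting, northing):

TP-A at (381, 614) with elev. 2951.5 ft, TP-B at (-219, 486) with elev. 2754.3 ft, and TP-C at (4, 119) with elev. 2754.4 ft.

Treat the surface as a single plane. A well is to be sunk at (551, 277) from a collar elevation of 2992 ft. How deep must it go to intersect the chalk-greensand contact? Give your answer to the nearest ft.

51 ft

Let the plane be z = a·easting + b·northing + c.
TP-B−TP-A: −600a − 128b = −197.2;  TP-C−TP-A: −377a − 495b = −197.1.
Solving gives a = 0.29100, b = 0.17655.
Then c = 2951.5 − a·381 − b·614 = 2732.23.
At (551, 277): z_contact = 160.3 + 48.9 + 2732.23 = 2941.5 ft.
Depth below ground = 2992 − 2941.5 = 51 ft.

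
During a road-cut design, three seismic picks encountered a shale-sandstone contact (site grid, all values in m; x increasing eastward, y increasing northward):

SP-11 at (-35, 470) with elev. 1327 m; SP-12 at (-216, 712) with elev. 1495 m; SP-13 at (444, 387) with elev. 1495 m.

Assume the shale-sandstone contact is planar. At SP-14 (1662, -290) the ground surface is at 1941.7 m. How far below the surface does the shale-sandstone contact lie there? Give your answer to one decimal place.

531.6 m

Let the plane be z = a·x + b·y + c.
SP-12−SP-11: −181a + 242b = 168;  SP-13−SP-11: 479a − 83b = 168.
Solving gives a = 0.541157, b = 1.098964.
Then c = 1327 − a·-35 − b·470 = 829.43.
At (1662, -290): z_contact = 899.40 − 318.70 + 829.43 = 1410.13 m.
Depth below ground = 1941.7 − 1410.13 = 531.6 m.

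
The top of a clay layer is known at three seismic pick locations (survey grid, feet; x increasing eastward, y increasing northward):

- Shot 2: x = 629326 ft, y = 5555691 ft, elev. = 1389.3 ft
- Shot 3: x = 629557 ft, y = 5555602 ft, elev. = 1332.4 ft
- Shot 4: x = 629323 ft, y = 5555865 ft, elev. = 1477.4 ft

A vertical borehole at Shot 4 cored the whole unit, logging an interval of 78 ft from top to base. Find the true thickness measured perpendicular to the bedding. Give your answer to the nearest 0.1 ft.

Two edge vectors: Shot 2→Shot 3 = (231, -89, -56.9), Shot 2→Shot 4 = (-3, 174, 88.1).
Normal n = (Shot 2→Shot 3) × (Shot 2→Shot 4) = (2059.7, -20180.4, 39927).
So ∂z/∂x = −n_x/n_z = −0.05159 and ∂z/∂y = −n_y/n_z = 0.50543.
|∇z| = √(a²+b²) = 0.50806, so dip δ = arctan(0.50806) = 26.93°.
True thickness = vertical thickness × cos δ = 78 × cos 26.93° = 69.5 ft.

69.5 ft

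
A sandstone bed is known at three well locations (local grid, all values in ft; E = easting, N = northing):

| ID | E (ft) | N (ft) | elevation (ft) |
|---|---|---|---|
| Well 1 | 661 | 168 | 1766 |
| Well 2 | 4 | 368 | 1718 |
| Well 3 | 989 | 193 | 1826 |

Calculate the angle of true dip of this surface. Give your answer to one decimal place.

18.3°

Two edge vectors: Well 1→Well 2 = (-657, 200, -48), Well 1→Well 3 = (328, 25, 60).
Normal n = (Well 1→Well 2) × (Well 1→Well 3) = (13200, 23676, -82025).
So ∂z/∂E = −n_x/n_z = 0.16093 and ∂z/∂N = −n_y/n_z = 0.28864.
Gradient magnitude |∇z| = √(a² + b²) = √(0.02590 + 0.08332) = 0.33047.
True dip = arctan(0.33047) = 18.3°, dipping toward SSW (azimuth ≈ 209°).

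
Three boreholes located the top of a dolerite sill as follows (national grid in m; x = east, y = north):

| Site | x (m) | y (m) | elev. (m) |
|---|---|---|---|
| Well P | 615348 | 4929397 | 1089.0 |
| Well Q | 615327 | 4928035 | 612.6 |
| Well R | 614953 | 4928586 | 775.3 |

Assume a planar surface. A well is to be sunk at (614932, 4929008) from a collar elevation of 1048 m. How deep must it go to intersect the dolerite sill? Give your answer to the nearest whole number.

Two edge vectors: Well P→Well Q = (-21, -1362, -476.4), Well P→Well R = (-395, -811, -313.7).
Normal n = (Well P→Well Q) × (Well P→Well R) = (40899, 181590.3, -520959).
So ∂z/∂x = −n_x/n_z = 0.07850714 and ∂z/∂y = −n_y/n_z = 0.34856927.
Intercept c from Well P: 1089 − 48309.21 − 1718236.33 = −1765456.54.
At (614932, 4929008): z_contact = 48276.6 + 1718100.7 − 1765456.54 = 920.7 m.
Depth below ground = 1048 − 920.7 = 127 m.

127 m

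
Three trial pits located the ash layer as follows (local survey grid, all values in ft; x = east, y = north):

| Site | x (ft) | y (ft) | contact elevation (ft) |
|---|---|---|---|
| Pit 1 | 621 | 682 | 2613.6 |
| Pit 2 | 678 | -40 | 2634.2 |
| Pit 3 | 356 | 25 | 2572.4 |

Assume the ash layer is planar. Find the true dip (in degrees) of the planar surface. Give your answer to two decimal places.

Let the plane be z = a·x + b·y + c.
Pit 2−Pit 1: 57a − 722b = 20.6;  Pit 3−Pit 1: −265a − 657b = −41.2.
Solving gives a = 0.18918, b = −0.01360.
Gradient magnitude |∇z| = √(a² + b²) = √(0.03579 + 0.00018) = 0.18967.
True dip = arctan(0.18967) = 10.74°, dipping toward W (azimuth ≈ 274°).

10.74°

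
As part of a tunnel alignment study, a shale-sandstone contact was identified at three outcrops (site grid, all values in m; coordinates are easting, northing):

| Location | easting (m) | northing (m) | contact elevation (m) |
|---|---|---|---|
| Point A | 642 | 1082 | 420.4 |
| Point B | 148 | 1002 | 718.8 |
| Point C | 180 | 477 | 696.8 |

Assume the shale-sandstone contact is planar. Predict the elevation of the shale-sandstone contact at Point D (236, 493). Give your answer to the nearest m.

Let the plane be z = a·easting + b·northing + c.
Point B−Point A: −494a − 80b = 298.4;  Point C−Point A: −462a − 605b = 276.4.
Solving gives a = −0.60486, b = 0.00504.
Then c = 420.4 − a·642 − b·1082 = 803.27.
At (236, 493): z = −142.7 + 2.5 + 803.27 = 663.0 m.

663 m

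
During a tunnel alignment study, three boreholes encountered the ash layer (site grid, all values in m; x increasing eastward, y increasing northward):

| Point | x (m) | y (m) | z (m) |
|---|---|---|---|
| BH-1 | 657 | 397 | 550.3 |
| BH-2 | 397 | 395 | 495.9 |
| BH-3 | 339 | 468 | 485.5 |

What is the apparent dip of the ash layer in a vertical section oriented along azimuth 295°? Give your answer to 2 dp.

10.17°

Two edge vectors: BH-1→BH-2 = (-260, -2, -54.4), BH-1→BH-3 = (-318, 71, -64.8).
Normal n = (BH-1→BH-2) × (BH-1→BH-3) = (3992, 451.2, -19096).
So ∂z/∂x = −n_x/n_z = 0.20905 and ∂z/∂y = −n_y/n_z = 0.02363.
Unit vector along 295° is (sin 295°, cos 295°) = (-0.9063, 0.4226).
Slope in that direction = a·(-0.9063) + b·(0.4226) = −0.17948.
Apparent dip = arctan|0.17948| = 10.17° (true dip is 11.9°, so apparent ≤ true as expected).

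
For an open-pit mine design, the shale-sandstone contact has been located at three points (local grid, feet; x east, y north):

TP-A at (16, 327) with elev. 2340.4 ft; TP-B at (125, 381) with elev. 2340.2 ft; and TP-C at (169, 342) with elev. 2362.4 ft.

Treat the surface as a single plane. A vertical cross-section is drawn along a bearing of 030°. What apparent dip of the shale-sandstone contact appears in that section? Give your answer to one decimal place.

12.8°

Two edge vectors: TP-A→TP-B = (109, 54, -0.2), TP-A→TP-C = (153, 15, 22).
Normal n = (TP-A→TP-B) × (TP-A→TP-C) = (1191, -2428.6, -6627).
So ∂z/∂x = −n_x/n_z = 0.17972 and ∂z/∂y = −n_y/n_z = −0.36647.
Unit vector along 030° is (sin 30°, cos 30°) = (0.5000, 0.8660).
Slope in that direction = a·(0.5000) + b·(0.8660) = −0.22751.
Apparent dip = arctan|0.22751| = 12.8° (true dip is 22.2°, so apparent ≤ true as expected).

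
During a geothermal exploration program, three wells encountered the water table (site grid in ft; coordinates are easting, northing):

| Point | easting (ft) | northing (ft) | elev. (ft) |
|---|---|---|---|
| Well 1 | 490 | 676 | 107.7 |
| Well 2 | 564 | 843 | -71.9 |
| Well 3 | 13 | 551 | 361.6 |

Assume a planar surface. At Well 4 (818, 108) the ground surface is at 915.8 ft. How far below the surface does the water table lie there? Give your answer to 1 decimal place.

Two edge vectors: Well 1→Well 2 = (74, 167, -179.6), Well 1→Well 3 = (-477, -125, 253.9).
Normal n = (Well 1→Well 2) × (Well 1→Well 3) = (19951.3, 66880.6, 70409).
So ∂z/∂easting = −n_x/n_z = −0.28336 and ∂z/∂northing = −n_y/n_z = −0.94989.
Intercept c from Well 1: 107.7 + 138.85 + 642.12 = 888.67.
At (818, 108): z_contact = −231.79 − 102.59 + 888.67 = 554.29 ft.
Depth below ground = 915.8 − 554.29 = 361.5 ft.

361.5 ft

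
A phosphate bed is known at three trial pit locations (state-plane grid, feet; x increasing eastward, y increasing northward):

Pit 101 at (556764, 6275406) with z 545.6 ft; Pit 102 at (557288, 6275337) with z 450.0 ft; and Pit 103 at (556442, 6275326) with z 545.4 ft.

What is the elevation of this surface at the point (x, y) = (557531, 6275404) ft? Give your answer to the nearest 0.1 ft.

453.3 ft

Two edge vectors: Pit 101→Pit 102 = (524, -69, -95.6), Pit 101→Pit 103 = (-322, -80, -0.2).
Normal n = (Pit 101→Pit 102) × (Pit 101→Pit 103) = (-7634.2, 30888, -64138).
So ∂z/∂x = −n_x/n_z = −0.119027721 and ∂z/∂y = −n_y/n_z = 0.481586579.
Intercept c from Pit 101: 545.6 + 66270.35 − 3022151.31 = −2955335.36.
At (557531, 6275404): z = −66361.6 + 3022150.3 − 2955335.36 = 453.3 ft.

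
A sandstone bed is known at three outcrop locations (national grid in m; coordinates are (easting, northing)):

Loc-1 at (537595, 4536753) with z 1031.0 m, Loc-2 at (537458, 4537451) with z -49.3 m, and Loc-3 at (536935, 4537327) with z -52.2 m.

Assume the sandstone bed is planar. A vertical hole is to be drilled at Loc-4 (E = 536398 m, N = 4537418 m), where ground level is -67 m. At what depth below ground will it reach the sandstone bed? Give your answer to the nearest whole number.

Let the plane be z = a·E + b·N + c.
Loc-2−Loc-1: −137a + 698b = −1080.3;  Loc-3−Loc-1: −660a + 574b = −1083.2.
Solving gives a = 0.35593312, b = −1.47784694.
Then c = 1031 − a·537595 − b·4536753 = 6514309.67.
At (536398, 4537418): z_contact = 190921.8 − 6705609.3 + 6514309.67 = -377.8 m.
Depth below ground = -67 − (-377.8) = 311 m.

311 m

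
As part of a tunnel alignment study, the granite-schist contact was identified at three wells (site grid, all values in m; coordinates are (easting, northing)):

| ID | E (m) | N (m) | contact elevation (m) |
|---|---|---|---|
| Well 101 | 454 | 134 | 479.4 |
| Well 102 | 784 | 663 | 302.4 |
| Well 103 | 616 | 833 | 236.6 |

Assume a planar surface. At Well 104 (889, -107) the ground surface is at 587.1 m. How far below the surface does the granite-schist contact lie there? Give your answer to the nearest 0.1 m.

8.0 m

Two edge vectors: Well 101→Well 102 = (330, 529, -177), Well 101→Well 103 = (162, 699, -242.8).
Normal n = (Well 101→Well 102) × (Well 101→Well 103) = (-4718.2, 51450, 144972).
So ∂z/∂E = −n_x/n_z = 0.03255 and ∂z/∂N = −n_y/n_z = −0.35490.
Intercept c from Well 101: 479.4 − 14.78 + 47.56 = 512.18.
At (889, -107): z_contact = 28.93 + 37.97 + 512.18 = 579.09 m.
Depth below ground = 587.1 − 579.09 = 8.0 m.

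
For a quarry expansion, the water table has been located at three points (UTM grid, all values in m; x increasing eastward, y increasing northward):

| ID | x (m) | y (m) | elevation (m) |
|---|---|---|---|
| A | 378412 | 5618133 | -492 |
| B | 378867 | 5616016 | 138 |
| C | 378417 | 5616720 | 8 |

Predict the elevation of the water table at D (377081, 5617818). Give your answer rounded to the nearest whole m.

Let the plane be z = a·x + b·y + c.
B−A: 455a − 2117b = 630;  C−A: 5a − 1413b = 500.
Solving gives a = −0.26617431, b = −0.35479892.
Then c = -492 − a·378412 − b·5618133 = 2093539.06.
At (377081, 5617818): z = −100369.3 − 1993195.7 + 2093539.06 = -26.0 m.

-26 m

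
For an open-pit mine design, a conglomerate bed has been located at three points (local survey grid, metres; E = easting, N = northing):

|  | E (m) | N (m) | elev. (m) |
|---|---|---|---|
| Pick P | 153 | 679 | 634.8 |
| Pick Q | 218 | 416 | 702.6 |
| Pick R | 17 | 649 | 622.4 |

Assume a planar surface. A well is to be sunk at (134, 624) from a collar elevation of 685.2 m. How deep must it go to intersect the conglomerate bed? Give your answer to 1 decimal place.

40.8 m

Let the plane be z = a·E + b·N + c.
Pick Q−Pick P: 65a − 263b = 67.8;  Pick R−Pick P: −136a − 30b = −12.4.
Solving gives a = 0.14039, b = −0.22310.
Then c = 634.8 − a·153 − b·679 = 764.80.
At (134, 624): z_contact = 18.81 − 139.21 + 764.80 = 644.40 m.
Depth below ground = 685.2 − 644.40 = 40.8 m.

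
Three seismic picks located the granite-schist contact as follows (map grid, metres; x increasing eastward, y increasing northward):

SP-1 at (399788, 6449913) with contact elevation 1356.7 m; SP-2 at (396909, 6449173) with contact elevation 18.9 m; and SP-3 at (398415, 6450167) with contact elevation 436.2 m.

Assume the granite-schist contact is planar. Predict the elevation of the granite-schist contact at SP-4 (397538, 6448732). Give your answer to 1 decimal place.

591.7 m

Let the plane be z = a·x + b·y + c.
SP-2−SP-1: −2879a − 740b = −1337.8;  SP-3−SP-1: −1373a + 254b = −920.5.
Solving gives a = 0.584318309, b = −0.465476230.
Then c = 1356.7 − a·399788 − b·6449913 = 2770034.44.
At (397538, 6448732): z = 232288.7 − 3001731.5 + 2770034.44 = 591.7 m.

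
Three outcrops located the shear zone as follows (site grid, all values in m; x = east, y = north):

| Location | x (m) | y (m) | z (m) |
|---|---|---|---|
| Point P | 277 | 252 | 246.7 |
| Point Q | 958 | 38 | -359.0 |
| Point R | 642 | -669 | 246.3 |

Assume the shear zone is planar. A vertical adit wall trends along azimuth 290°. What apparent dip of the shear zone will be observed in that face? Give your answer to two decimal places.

39.25°

Two edge vectors: Point P→Point Q = (681, -214, -605.7), Point P→Point R = (365, -921, -0.4).
Normal n = (Point P→Point Q) × (Point P→Point R) = (-557764.1, -220808.1, -549091).
So ∂z/∂x = −n_x/n_z = −1.01580 and ∂z/∂y = −n_y/n_z = −0.40213.
Unit vector along 290° is (sin 290°, cos 290°) = (-0.9397, 0.3420).
Slope in that direction = a·(-0.9397) + b·(0.3420) = 0.81700.
Apparent dip = arctan|0.81700| = 39.25° (true dip is 47.5°, so apparent ≤ true as expected).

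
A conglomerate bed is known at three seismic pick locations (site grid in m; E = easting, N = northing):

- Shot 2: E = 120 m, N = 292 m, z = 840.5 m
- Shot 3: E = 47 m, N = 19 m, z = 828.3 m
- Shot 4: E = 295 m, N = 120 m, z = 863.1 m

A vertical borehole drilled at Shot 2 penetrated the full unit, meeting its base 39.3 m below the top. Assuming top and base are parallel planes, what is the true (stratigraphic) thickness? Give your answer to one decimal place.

Let the plane be z = a·E + b·N + c.
Shot 3−Shot 2: −73a − 273b = −12.2;  Shot 4−Shot 2: 175a − 172b = 22.6.
Solving gives a = 0.13705, b = 0.00804.
|∇z| = √(a²+b²) = 0.13728, so dip δ = arctan(0.13728) = 7.82°.
True thickness = vertical thickness × cos δ = 39.3 × cos 7.82° = 38.9 m.

38.9 m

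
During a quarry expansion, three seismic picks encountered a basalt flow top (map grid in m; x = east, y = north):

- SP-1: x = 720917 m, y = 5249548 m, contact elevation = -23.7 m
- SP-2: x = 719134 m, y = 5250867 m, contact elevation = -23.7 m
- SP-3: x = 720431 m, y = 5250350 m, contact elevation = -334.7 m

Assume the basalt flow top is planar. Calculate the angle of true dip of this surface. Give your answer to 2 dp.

41.16°

Let the plane be z = a·x + b·y + c.
SP-2−SP-1: −1783a + 1319b = 0;  SP-3−SP-1: −486a + 802b = −311.
Solving gives a = −0.51995, b = −0.70287.
Gradient magnitude |∇z| = √(a² + b²) = √(0.27035 + 0.49402) = 0.87428.
True dip = arctan(0.87428) = 41.16°, dipping toward NE (azimuth ≈ 036°).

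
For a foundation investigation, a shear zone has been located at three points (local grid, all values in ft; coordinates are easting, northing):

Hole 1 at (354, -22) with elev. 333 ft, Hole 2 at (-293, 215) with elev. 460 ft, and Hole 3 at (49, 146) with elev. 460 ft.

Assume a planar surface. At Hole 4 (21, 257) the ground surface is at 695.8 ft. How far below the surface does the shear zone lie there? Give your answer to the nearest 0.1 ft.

Let the plane be z = a·easting + b·northing + c.
Hole 2−Hole 1: −647a + 237b = 127;  Hole 3−Hole 1: −305a + 168b = 127.
Solving gives a = 0.24067, b = 1.19288.
Then c = 333 − a·354 − b·-22 = 274.05.
At (21, 257): z_contact = 5.05 + 306.57 + 274.05 = 585.67 ft.
Depth below ground = 695.8 − 585.67 = 110.1 ft.

110.1 ft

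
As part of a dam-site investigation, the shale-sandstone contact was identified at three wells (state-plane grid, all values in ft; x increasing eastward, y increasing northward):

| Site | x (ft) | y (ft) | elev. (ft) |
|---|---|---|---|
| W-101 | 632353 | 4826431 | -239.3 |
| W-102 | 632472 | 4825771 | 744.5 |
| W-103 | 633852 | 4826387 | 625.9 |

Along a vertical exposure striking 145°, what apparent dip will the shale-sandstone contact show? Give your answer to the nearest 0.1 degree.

55.4°

Let the plane be z = a·x + b·y + c.
W-102−W-101: 119a − 660b = 983.8;  W-103−W-101: 1499a − 44b = 865.2.
Solving gives a = 0.53627, b = −1.39392.
Unit vector along 145° is (sin 145°, cos 145°) = (0.5736, -0.8192).
Slope in that direction = a·(0.5736) + b·(-0.8192) = 1.44942.
Apparent dip = arctan|1.44942| = 55.4° (true dip is 56.2°, so apparent ≤ true as expected).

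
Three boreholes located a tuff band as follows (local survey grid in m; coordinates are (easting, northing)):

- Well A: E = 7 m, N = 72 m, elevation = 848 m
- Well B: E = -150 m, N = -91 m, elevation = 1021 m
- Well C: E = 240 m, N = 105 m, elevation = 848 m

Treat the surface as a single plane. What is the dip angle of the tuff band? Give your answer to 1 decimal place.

Two edge vectors: Well A→Well B = (-157, -163, 173), Well A→Well C = (233, 33, 0).
Normal n = (Well A→Well B) × (Well A→Well C) = (-5709, 40309, 32798).
So ∂z/∂E = −n_x/n_z = 0.17407 and ∂z/∂N = −n_y/n_z = −1.22901.
Gradient magnitude |∇z| = √(a² + b²) = √(0.03030 + 1.51046) = 1.24127.
True dip = arctan(1.24127) = 51.1°, dipping toward N (azimuth ≈ 352°).

51.1°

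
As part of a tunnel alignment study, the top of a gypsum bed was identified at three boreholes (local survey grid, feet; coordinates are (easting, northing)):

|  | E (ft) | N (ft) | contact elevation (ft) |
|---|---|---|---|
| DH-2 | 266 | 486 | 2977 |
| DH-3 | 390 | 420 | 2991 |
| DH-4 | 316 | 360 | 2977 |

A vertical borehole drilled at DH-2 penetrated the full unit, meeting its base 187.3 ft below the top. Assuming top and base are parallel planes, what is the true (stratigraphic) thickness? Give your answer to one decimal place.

185.1 ft

Let the plane be z = a·E + b·N + c.
DH-3−DH-2: 124a − 66b = 14;  DH-4−DH-2: 50a − 126b = 0.
Solving gives a = 0.14314, b = 0.05680.
|∇z| = √(a²+b²) = 0.15399, so dip δ = arctan(0.15399) = 8.75°.
True thickness = vertical thickness × cos δ = 187.3 × cos 8.75° = 185.1 ft.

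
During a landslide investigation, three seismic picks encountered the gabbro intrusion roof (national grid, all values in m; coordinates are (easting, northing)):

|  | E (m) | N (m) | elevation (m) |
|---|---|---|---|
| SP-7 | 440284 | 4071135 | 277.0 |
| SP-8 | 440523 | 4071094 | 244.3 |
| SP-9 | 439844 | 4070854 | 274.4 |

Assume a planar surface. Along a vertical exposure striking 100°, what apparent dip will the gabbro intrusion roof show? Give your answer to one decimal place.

7.7°

Let the plane be z = a·E + b·N + c.
SP-8−SP-7: 239a − 41b = −32.7;  SP-9−SP-7: −440a − 281b = −2.6.
Solving gives a = −0.10660, b = 0.17617.
Unit vector along 100° is (sin 100°, cos 100°) = (0.9848, -0.1736).
Slope in that direction = a·(0.9848) + b·(-0.1736) = −0.13557.
Apparent dip = arctan|0.13557| = 7.7° (true dip is 11.6°, so apparent ≤ true as expected).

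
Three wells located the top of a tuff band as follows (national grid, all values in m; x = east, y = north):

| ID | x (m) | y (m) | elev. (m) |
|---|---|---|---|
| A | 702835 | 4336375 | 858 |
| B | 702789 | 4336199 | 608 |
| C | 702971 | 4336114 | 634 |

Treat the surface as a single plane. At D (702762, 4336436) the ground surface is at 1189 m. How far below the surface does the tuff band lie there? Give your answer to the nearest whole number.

Two edge vectors: A→B = (-46, -176, -250), A→C = (136, -261, -224).
Normal n = (A→B) × (A→C) = (-25826, -44304, 35942).
So ∂z/∂x = −n_x/n_z = 0.71854655 and ∂z/∂y = −n_y/n_z = 1.23265261.
Intercept c from A: 858 − 505019.66 − 5345243.95 = −5849405.61.
At (702762, 4336436): z_contact = 504967.2 + 5345319.1 − 5849405.61 = 880.7 m.
Depth below ground = 1189 − 880.7 = 308 m.

308 m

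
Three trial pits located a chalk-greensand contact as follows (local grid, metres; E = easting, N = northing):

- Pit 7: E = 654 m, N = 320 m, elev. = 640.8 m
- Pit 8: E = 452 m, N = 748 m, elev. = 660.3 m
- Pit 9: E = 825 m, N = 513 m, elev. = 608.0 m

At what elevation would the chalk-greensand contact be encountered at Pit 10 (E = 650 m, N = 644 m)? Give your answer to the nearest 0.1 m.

631.9 m

Let the plane be z = a·E + b·N + c.
Pit 8−Pit 7: −202a + 428b = 19.5;  Pit 9−Pit 7: 171a + 193b = −32.8.
Solving gives a = −0.15870, b = −0.02934.
Then c = 640.8 − a·654 − b·320 = 753.98.
At (650, 644): z = −103.2 − 18.9 + 753.98 = 631.9 m.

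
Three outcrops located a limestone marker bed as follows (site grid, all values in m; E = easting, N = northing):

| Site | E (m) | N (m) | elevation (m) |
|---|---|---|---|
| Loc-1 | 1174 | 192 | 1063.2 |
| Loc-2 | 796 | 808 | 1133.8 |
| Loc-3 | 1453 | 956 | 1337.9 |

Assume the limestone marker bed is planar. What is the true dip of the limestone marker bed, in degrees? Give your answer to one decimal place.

Let the plane be z = a·E + b·N + c.
Loc-2−Loc-1: −378a + 616b = 70.6;  Loc-3−Loc-1: 279a + 764b = 274.7.
Solving gives a = 0.25024, b = 0.26817.
Gradient magnitude |∇z| = √(a² + b²) = √(0.06262 + 0.07192) = 0.36679.
True dip = arctan(0.36679) = 20.1°, dipping toward SW (azimuth ≈ 223°).

20.1°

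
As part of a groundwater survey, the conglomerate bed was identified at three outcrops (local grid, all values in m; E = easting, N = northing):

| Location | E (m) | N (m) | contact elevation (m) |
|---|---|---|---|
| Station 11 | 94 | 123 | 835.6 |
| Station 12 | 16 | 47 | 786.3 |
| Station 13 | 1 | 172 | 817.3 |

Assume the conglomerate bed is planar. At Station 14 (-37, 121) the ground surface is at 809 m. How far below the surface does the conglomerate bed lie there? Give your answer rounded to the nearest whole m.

Let the plane be z = a·E + b·N + c.
Station 12−Station 11: −78a − 76b = −49.3;  Station 13−Station 11: −93a + 49b = −18.3.
Solving gives a = 0.34954, b = 0.28994.
Then c = 835.6 − a·94 − b·123 = 767.08.
At (-37, 121): z_contact = −12.9 + 35.1 + 767.08 = 789.2 m.
Depth below ground = 809 − 789.2 = 20 m.

20 m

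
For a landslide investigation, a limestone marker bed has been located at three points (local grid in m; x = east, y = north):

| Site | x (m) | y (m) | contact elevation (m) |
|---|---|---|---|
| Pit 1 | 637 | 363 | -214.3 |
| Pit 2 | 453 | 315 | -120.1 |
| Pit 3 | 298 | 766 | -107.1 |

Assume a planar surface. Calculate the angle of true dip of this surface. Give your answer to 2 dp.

26.36°

Let the plane be z = a·x + b·y + c.
Pit 2−Pit 1: −184a − 48b = 94.2;  Pit 3−Pit 1: −339a + 403b = 107.2.
Solving gives a = −0.47673, b = −0.13502.
Gradient magnitude |∇z| = √(a² + b²) = √(0.22728 + 0.01823) = 0.49549.
True dip = arctan(0.49549) = 26.36°, dipping toward ENE (azimuth ≈ 074°).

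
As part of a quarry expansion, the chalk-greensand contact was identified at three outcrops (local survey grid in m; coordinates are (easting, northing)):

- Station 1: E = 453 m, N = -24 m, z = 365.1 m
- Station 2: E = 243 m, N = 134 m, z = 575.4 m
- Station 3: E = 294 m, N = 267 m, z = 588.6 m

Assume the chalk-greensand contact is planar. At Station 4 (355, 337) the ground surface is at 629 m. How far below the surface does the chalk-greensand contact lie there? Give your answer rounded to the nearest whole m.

58 m

Let the plane be z = a·E + b·N + c.
Station 2−Station 1: −210a + 158b = 210.3;  Station 3−Station 1: −159a + 291b = 223.5.
Solving gives a = −0.71925, b = 0.37505.
Then c = 365.1 − a·453 − b·-24 = 699.92.
At (355, 337): z_contact = −255.3 + 126.4 + 699.92 = 571.0 m.
Depth below ground = 629 − 571.0 = 58 m.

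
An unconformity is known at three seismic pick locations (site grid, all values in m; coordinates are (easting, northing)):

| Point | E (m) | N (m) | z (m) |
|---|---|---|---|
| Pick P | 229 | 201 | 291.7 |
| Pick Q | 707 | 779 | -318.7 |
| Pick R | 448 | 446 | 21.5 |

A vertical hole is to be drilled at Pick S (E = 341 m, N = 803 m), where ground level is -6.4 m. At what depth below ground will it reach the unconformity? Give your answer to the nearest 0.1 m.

67.7 m

Let the plane be z = a·E + b·N + c.
Pick Q−Pick P: 478a + 578b = −610.4;  Pick R−Pick P: 219a + 245b = −270.2.
Solving gives a = −0.69970, b = −0.47741.
Then c = 291.7 − a·229 − b·201 = 547.89.
At (341, 803): z_contact = −238.60 − 383.36 + 547.89 = -74.07 m.
Depth below ground = -6.4 − (-74.07) = 67.7 m.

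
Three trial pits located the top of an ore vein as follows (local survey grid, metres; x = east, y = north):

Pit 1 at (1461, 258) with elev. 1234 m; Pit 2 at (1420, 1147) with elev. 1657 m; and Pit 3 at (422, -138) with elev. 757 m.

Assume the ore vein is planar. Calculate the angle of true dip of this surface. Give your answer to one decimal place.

29.2°

Let the plane be z = a·x + b·y + c.
Pit 2−Pit 1: −41a + 889b = 423;  Pit 3−Pit 1: −1039a − 396b = −477.
Solving gives a = 0.27295, b = 0.48840.
Gradient magnitude |∇z| = √(a² + b²) = √(0.07450 + 0.23854) = 0.55950.
True dip = arctan(0.55950) = 29.2°, dipping toward SSW (azimuth ≈ 209°).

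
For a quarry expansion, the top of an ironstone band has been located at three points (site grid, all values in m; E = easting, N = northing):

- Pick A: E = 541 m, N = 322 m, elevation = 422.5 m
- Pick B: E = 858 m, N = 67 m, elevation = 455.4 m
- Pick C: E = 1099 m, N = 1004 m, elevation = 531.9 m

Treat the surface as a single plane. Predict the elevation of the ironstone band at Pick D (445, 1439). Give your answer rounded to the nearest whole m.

Let the plane be z = a·E + b·N + c.
Pick B−Pick A: 317a − 255b = 32.9;  Pick C−Pick A: 558a + 682b = 109.4.
Solving gives a = 0.14041, b = 0.04553.
Then c = 422.5 − a·541 − b·322 = 331.88.
At (445, 1439): z = 62.5 + 65.5 + 331.88 = 459.9 m.

460 m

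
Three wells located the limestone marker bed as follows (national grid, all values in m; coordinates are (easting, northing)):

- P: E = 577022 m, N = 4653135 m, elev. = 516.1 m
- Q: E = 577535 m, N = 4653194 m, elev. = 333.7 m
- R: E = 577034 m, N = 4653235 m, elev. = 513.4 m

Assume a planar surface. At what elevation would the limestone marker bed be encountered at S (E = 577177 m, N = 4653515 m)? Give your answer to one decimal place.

Let the plane be z = a·E + b·N + c.
Q−P: 513a + 59b = −182.4;  R−P: 12a + 100b = −2.7.
Solving gives a = −0.357382590, b = 0.015885911.
Then c = 516.1 − a·577022 − b·4653135 = 132814.43.
At (577177, 4653515): z = −206273.0 + 73925.3 + 132814.43 = 466.7 m.

466.7 m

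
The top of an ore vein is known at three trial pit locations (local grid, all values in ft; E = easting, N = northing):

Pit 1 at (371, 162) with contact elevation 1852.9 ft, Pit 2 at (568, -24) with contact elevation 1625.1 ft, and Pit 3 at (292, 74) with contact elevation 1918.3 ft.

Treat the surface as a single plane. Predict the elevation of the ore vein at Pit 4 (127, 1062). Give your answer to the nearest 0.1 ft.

2241.9 ft

Two edge vectors: Pit 1→Pit 2 = (197, -186, -227.8), Pit 1→Pit 3 = (-79, -88, 65.4).
Normal n = (Pit 1→Pit 2) × (Pit 1→Pit 3) = (-32210.8, 5112.4, -32030).
So ∂z/∂E = −n_x/n_z = −1.005645 and ∂z/∂N = −n_y/n_z = 0.159613.
Intercept c from Pit 1: 1852.9 + 373.09 − 25.86 = 2200.14.
At (127, 1062): z = −127.7 + 169.5 + 2200.14 = 2241.9 ft.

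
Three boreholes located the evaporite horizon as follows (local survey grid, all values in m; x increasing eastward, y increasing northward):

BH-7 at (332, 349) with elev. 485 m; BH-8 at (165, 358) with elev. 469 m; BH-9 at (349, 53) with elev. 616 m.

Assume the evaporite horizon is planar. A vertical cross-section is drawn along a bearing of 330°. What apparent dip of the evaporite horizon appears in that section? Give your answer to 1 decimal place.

22.6°

Two edge vectors: BH-7→BH-8 = (-167, 9, -16), BH-7→BH-9 = (17, -296, 131).
Normal n = (BH-7→BH-8) × (BH-7→BH-9) = (-3557, 21605, 49279).
So ∂z/∂x = −n_x/n_z = 0.07218 and ∂z/∂y = −n_y/n_z = −0.43842.
Unit vector along 330° is (sin 330°, cos 330°) = (-0.5000, 0.8660).
Slope in that direction = a·(-0.5000) + b·(0.8660) = −0.41578.
Apparent dip = arctan|0.41578| = 22.6° (true dip is 24.0°, so apparent ≤ true as expected).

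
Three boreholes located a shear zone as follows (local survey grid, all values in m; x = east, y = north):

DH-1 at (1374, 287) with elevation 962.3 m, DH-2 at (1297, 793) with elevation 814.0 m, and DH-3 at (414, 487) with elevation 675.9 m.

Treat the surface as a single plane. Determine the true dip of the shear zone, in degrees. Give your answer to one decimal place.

19.5°

Two edge vectors: DH-1→DH-2 = (-77, 506, -148.3), DH-1→DH-3 = (-960, 200, -286.4).
Normal n = (DH-1→DH-2) × (DH-1→DH-3) = (-115258.4, 120315.2, 470360).
So ∂z/∂x = −n_x/n_z = 0.24504 and ∂z/∂y = −n_y/n_z = −0.25579.
Gradient magnitude |∇z| = √(a² + b²) = √(0.06005 + 0.06543) = 0.35423.
True dip = arctan(0.35423) = 19.5°, dipping toward NW (azimuth ≈ 316°).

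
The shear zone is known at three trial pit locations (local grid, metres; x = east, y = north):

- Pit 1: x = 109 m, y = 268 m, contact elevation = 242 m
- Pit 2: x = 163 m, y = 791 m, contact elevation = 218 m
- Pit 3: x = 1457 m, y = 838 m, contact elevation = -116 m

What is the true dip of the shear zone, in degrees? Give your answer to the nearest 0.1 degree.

Let the plane be z = a·x + b·y + c.
Pit 2−Pit 1: 54a + 523b = −24;  Pit 3−Pit 1: 1348a + 570b = −358.
Solving gives a = −0.25741, b = −0.01931.
Gradient magnitude |∇z| = √(a² + b²) = √(0.06626 + 0.00037) = 0.25814.
True dip = arctan(0.25814) = 14.5°, dipping toward E (azimuth ≈ 086°).

14.5°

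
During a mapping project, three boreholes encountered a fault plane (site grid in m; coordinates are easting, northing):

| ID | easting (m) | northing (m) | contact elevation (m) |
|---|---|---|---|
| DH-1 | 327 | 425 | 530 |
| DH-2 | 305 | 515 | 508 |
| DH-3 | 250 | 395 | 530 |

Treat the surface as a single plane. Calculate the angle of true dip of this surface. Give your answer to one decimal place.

Two edge vectors: DH-1→DH-2 = (-22, 90, -22), DH-1→DH-3 = (-77, -30, 0).
Normal n = (DH-1→DH-2) × (DH-1→DH-3) = (-660, 1694, 7590).
So ∂z/∂easting = −n_x/n_z = 0.08696 and ∂z/∂northing = −n_y/n_z = −0.22319.
Gradient magnitude |∇z| = √(a² + b²) = √(0.00756 + 0.04981) = 0.23953.
True dip = arctan(0.23953) = 13.5°, dipping toward NNW (azimuth ≈ 339°).

13.5°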